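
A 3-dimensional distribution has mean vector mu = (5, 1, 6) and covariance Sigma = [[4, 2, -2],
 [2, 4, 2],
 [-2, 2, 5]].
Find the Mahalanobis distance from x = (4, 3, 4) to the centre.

Step 1 — centre the observation: (x - mu) = (-1, 2, -2).

Step 2 — invert Sigma (cofactor / det for 3×3, or solve directly):
  Sigma^{-1} = [[1.3333, -1.1667, 1],
 [-1.1667, 1.3333, -1],
 [1, -1, 1]].

Step 3 — form the quadratic (x - mu)^T · Sigma^{-1} · (x - mu):
  Sigma^{-1} · (x - mu) = (-5.6667, 5.8333, -5).
  (x - mu)^T · [Sigma^{-1} · (x - mu)] = (-1)·(-5.6667) + (2)·(5.8333) + (-2)·(-5) = 27.3333.

Step 4 — take square root: d = √(27.3333) ≈ 5.2281.

d(x, mu) = √(27.3333) ≈ 5.2281


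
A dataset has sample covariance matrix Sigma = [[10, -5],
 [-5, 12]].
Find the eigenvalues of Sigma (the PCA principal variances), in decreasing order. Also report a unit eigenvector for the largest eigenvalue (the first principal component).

Step 1 — characteristic polynomial of 2×2 Sigma:
  det(Sigma - λI) = λ² - trace · λ + det = 0.
  trace = 10 + 12 = 22, det = 10·12 - (-5)² = 95.
Step 2 — discriminant:
  Δ = trace² - 4·det = 484 - 380 = 104.
Step 3 — eigenvalues:
  λ = (trace ± √Δ)/2 = (22 ± 10.198)/2,
  λ_1 = 16.099,  λ_2 = 5.901.

Step 4 — unit eigenvector for λ_1: solve (Sigma - λ_1 I)v = 0. First row:
  (10 - 16.099)·v_x + (-5)·v_y = 0, i.e. (-6.099)·v_x + (-5)·v_y = 0,
  so v ∝ (b, λ_1 - a) = (-5, 6.099); multiply by -1 so the first entry is positive: u = (5, -6.099).
  ||u|| = √((5)² + (-6.099)²) = √(62.198) ≈ 7.8866,
  v_1 = u/||u|| ≈ (0.634, -0.7733) (||v_1|| = 1).

λ_1 = 16.099,  λ_2 = 5.901;  v_1 ≈ (0.634, -0.7733)


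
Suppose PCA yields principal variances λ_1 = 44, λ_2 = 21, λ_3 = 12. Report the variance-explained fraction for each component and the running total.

Step 1 — total variance = trace(Sigma) = Σ λ_i = 44 + 21 + 12 = 77.

Step 2 — fraction explained by component i = λ_i / Σ λ:
  PC1: 44/77 = 0.5714
  PC2: 21/77 = 0.2727
  PC3: 12/77 = 0.1558

Step 3 — cumulative fraction after k components = (λ_1 + ... + λ_k) / Σ λ:
  k = 1: 44/77 = 0.5714
  k = 2: (44 + 21)/77 = 65/77 = 0.8442
  k = 3: (44 + 21 + 12)/77 = 77/77 = 1

Summary (fraction, with percent):

explained: PC1 0.5714 (57.14%), PC2 0.2727 (27.27%), PC3 0.1558 (15.58%);  cumulative: 0.5714, 0.8442, 1


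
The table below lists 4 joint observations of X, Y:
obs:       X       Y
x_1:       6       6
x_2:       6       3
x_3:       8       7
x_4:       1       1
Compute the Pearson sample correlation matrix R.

Step 1 — column means:
  mean(X) = (6 + 6 + 8 + 1) / 4 = 21/4 = 5.25
  mean(Y) = (6 + 3 + 7 + 1) / 4 = 17/4 = 4.25

Step 2 — sample variances and covariances s[i,j] = (1/(n-1)) · Σ_k (x_{k,i} - mean_i) · (x_{k,j} - mean_j), with n-1 = 3:
  s[X,X] = ((0.75)·(0.75) + (0.75)·(0.75) + (2.75)·(2.75) + (-4.25)·(-4.25)) / 3 = 26.75/3 = 8.9167
  s[X,Y] = ((0.75)·(1.75) + (0.75)·(-1.25) + (2.75)·(2.75) + (-4.25)·(-3.25)) / 3 = 21.75/3 = 7.25
  s[Y,Y] = ((1.75)·(1.75) + (-1.25)·(-1.25) + (2.75)·(2.75) + (-3.25)·(-3.25)) / 3 = 22.75/3 = 7.5833
  Sample standard deviations s_i = √(s[i,i]):
  s(X) = √(8.9167) = 2.9861
  s(Y) = √(7.5833) = 2.7538

Step 3 — r_{ij} = s_{ij} / (s_i · s_j):
  r[X,X] = 1 (diagonal).
  r[X,Y] = 7.25 / (2.9861 · 2.7538) = 7.25 / 8.223 = 0.8817
  r[Y,Y] = 1 (diagonal).

R is symmetric with unit diagonal. Assembling:

R = [[1, 0.8817],
 [0.8817, 1]]


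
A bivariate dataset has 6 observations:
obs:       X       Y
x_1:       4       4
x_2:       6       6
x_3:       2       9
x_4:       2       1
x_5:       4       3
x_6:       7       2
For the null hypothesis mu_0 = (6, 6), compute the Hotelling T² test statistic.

Step 1 — sample mean vector:
  mean(X) = (4 + 6 + 2 + 2 + 4 + 7) / 6 = 25/6 = 4.1667
  mean(Y) = (4 + 6 + 9 + 1 + 3 + 2) / 6 = 25/6 = 4.1667
  x̄ = (4.1667, 4.1667),  deviation x̄ - mu_0 = (4.1667, 4.1667) - (6, 6) = (-1.8333, -1.8333).

Step 2 — sample covariance matrix, S[i,j] = (1/(n-1)) · Σ_k (x_{k,i} - mean_i) · (x_{k,j} - mean_j), divisor n-1 = 5:
  S[X,X] = ((-0.1667)·(-0.1667) + (1.8333)·(1.8333) + (-2.1667)·(-2.1667) + (-2.1667)·(-2.1667) + (-0.1667)·(-0.1667) + (2.8333)·(2.8333)) / 5 = 20.8333/5 = 4.1667
  S[X,Y] = ((-0.1667)·(-0.1667) + (1.8333)·(1.8333) + (-2.1667)·(4.8333) + (-2.1667)·(-3.1667) + (-0.1667)·(-1.1667) + (2.8333)·(-2.1667)) / 5 = -6.1667/5 = -1.2333
  S[Y,Y] = ((-0.1667)·(-0.1667) + (1.8333)·(1.8333) + (4.8333)·(4.8333) + (-3.1667)·(-3.1667) + (-1.1667)·(-1.1667) + (-2.1667)·(-2.1667)) / 5 = 42.8333/5 = 8.5667
  S = [[4.1667, -1.2333],
 [-1.2333, 8.5667]].

Step 3 — invert S. det(S) = 4.1667·8.5667 - (-1.2333)² = 34.1733.
  S^{-1} = (1/det) · [[d, -b], [-b, a]] = [[0.2507, 0.0361],
 [0.0361, 0.1219]].

Step 4 — quadratic form (x̄ - mu_0)^T · S^{-1} · (x̄ - mu_0):
  S^{-1} · (x̄ - mu_0) = (-0.5258, -0.2897),
  (x̄ - mu_0)^T · [...] = (-1.8333)·(-0.5258) + (-1.8333)·(-0.2897) = 1.495.

Step 5 — scale by n: T² = 6 · 1.495 = 8.97.

T² ≈ 8.97


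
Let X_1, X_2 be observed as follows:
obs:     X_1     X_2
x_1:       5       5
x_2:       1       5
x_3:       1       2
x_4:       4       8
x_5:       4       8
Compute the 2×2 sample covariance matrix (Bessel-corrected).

Step 1 — column means:
  mean(X_1) = (5 + 1 + 1 + 4 + 4) / 5 = 15/5 = 3
  mean(X_2) = (5 + 5 + 2 + 8 + 8) / 5 = 28/5 = 5.6

Step 2 — sample covariance S[i,j] = (1/(n-1)) · Σ_k (x_{k,i} - mean_i) · (x_{k,j} - mean_j), with n-1 = 4.
  S[X_1,X_1] = ((2)·(2) + (-2)·(-2) + (-2)·(-2) + (1)·(1) + (1)·(1)) / 4 = 14/4 = 3.5
  S[X_1,X_2] = ((2)·(-0.6) + (-2)·(-0.6) + (-2)·(-3.6) + (1)·(2.4) + (1)·(2.4)) / 4 = 12/4 = 3
  S[X_2,X_2] = ((-0.6)·(-0.6) + (-0.6)·(-0.6) + (-3.6)·(-3.6) + (2.4)·(2.4) + (2.4)·(2.4)) / 4 = 25.2/4 = 6.3

S is symmetric (S[j,i] = S[i,j]). Assembling:

S = [[3.5, 3],
 [3, 6.3]]


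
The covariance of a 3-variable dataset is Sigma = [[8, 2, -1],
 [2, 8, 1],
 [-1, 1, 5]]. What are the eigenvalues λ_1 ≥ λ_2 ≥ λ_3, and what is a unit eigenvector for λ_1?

Step 1 — characteristic polynomial p(λ) = det(λI - Sigma) = λ³ - tr·λ² + c_1·λ - det, where tr = trace, c_1 = sum of the principal 2×2 minors, det = det(Sigma):
  tr = 8 + 8 + 5 = 21,
  c_1 = (8·8 - (2)²) + (8·5 - (-1)²) + (8·5 - (1)²) = 60 + 39 + 39 = 138,
  det = 8·(8·5 - (1)²) - (2)·((2)·5 - (1)·(-1)) + (-1)·((2)·(1) - 8·(-1)) = 8·(39) - (2)·(11) + (-1)·(10) = 280.
  So p(λ) = λ³ - 21λ² + 138λ - 280.
Step 2 — look for an integer root (rational root theorem: any rational root is an integer divisor of 280). Testing λ = 4:
  p(4) = 64 - 336 + 552 - 280 = 0  ✓
  Dividing out (λ - 4): p(λ) = (λ - 4)(λ² - 17λ + 70).
Step 3 — remaining eigenvalues from the quadratic λ² - 17λ + 70 = 0:
  Δ = 17² - 4·70 = 289 - 280 = 9,  λ = (17 ± √9)/2 = (17 ± 3)/2 = 10 or 7.
  Sorted: λ_1 = 10,  λ_2 = 7,  λ_3 = 4  (check: sum = 21 = tr ✓).

Step 4 — unit eigenvector for λ_1 = 10: v spans the null space of (Sigma - λ_1 I), whose rows are
  r_1 = (-2, 2, -1),  r_2 = (2, -2, 1),  r_3 = (-1, 1, -5).
  v is orthogonal to every row, so take v ∝ r_1 × r_3 = ((2)·(-5) - (-1)·(1), (-1)·(-1) - (-2)·(-5), (-2)·(1) - (2)·(-1)) = (-9, -9, 0).
  Rescale (divide by 9; multiply by -1 so the first nonzero entry is positive): u = (1, 1, 0).
  ||u|| = √((1)² + (1)² + (0)²) = √(2) ≈ 1.4142,  v_1 = u/||u|| ≈ (0.7071, 0.7071, 0) (||v_1|| = 1).

λ_1 = 10,  λ_2 = 7,  λ_3 = 4;  v_1 ≈ (0.7071, 0.7071, 0)


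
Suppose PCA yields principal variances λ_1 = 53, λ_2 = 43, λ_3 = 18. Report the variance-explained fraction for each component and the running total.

Step 1 — total variance = trace(Sigma) = Σ λ_i = 53 + 43 + 18 = 114.

Step 2 — fraction explained by component i = λ_i / Σ λ:
  PC1: 53/114 = 0.4649
  PC2: 43/114 = 0.3772
  PC3: 18/114 = 0.1579

Step 3 — cumulative fraction after k components = (λ_1 + ... + λ_k) / Σ λ:
  k = 1: 53/114 = 0.4649
  k = 2: (53 + 43)/114 = 96/114 = 0.8421
  k = 3: (53 + 43 + 18)/114 = 114/114 = 1

Summary (fraction, with percent):

explained: PC1 0.4649 (46.49%), PC2 0.3772 (37.72%), PC3 0.1579 (15.79%);  cumulative: 0.4649, 0.8421, 1


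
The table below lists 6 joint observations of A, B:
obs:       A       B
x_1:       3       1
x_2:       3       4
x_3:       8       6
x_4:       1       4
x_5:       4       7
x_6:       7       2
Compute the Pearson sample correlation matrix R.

Step 1 — column means:
  mean(A) = (3 + 3 + 8 + 1 + 4 + 7) / 6 = 26/6 = 4.3333
  mean(B) = (1 + 4 + 6 + 4 + 7 + 2) / 6 = 24/6 = 4

Step 2 — sample variances and covariances s[i,j] = (1/(n-1)) · Σ_k (x_{k,i} - mean_i) · (x_{k,j} - mean_j), with n-1 = 5:
  s[A,A] = ((-1.3333)·(-1.3333) + (-1.3333)·(-1.3333) + (3.6667)·(3.6667) + (-3.3333)·(-3.3333) + (-0.3333)·(-0.3333) + (2.6667)·(2.6667)) / 5 = 35.3333/5 = 7.0667
  s[A,B] = ((-1.3333)·(-3) + (-1.3333)·(0) + (3.6667)·(2) + (-3.3333)·(0) + (-0.3333)·(3) + (2.6667)·(-2)) / 5 = 5/5 = 1
  s[B,B] = ((-3)·(-3) + (0)·(0) + (2)·(2) + (0)·(0) + (3)·(3) + (-2)·(-2)) / 5 = 26/5 = 5.2
  Sample standard deviations s_i = √(s[i,i]):
  s(A) = √(7.0667) = 2.6583
  s(B) = √(5.2) = 2.2804

Step 3 — r_{ij} = s_{ij} / (s_i · s_j):
  r[A,A] = 1 (diagonal).
  r[A,B] = 1 / (2.6583 · 2.2804) = 1 / 6.0619 = 0.165
  r[B,B] = 1 (diagonal).

R is symmetric with unit diagonal. Assembling:

R = [[1, 0.165],
 [0.165, 1]]


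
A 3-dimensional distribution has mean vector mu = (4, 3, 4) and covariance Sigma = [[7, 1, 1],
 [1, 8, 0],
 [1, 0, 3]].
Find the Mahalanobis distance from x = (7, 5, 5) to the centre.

Step 1 — centre the observation: (x - mu) = (3, 2, 1).

Step 2 — invert Sigma (cofactor / det for 3×3, or solve directly):
  Sigma^{-1} = [[0.1529, -0.0191, -0.051],
 [-0.0191, 0.1274, 0.0064],
 [-0.051, 0.0064, 0.3503]].

Step 3 — form the quadratic (x - mu)^T · Sigma^{-1} · (x - mu):
  Sigma^{-1} · (x - mu) = (0.3694, 0.2038, 0.2102).
  (x - mu)^T · [Sigma^{-1} · (x - mu)] = (3)·(0.3694) + (2)·(0.2038) + (1)·(0.2102) = 1.7261.

Step 4 — take square root: d = √(1.7261) ≈ 1.3138.

d(x, mu) = √(1.7261) ≈ 1.3138


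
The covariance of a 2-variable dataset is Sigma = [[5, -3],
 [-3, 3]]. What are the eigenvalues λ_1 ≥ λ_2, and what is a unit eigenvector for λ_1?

Step 1 — characteristic polynomial of 2×2 Sigma:
  det(Sigma - λI) = λ² - trace · λ + det = 0.
  trace = 5 + 3 = 8, det = 5·3 - (-3)² = 6.
Step 2 — discriminant:
  Δ = trace² - 4·det = 64 - 24 = 40.
Step 3 — eigenvalues:
  λ = (trace ± √Δ)/2 = (8 ± 6.3246)/2,
  λ_1 = 7.1623,  λ_2 = 0.8377.

Step 4 — unit eigenvector for λ_1: solve (Sigma - λ_1 I)v = 0. First row:
  (5 - 7.1623)·v_x + (-3)·v_y = 0, i.e. (-2.1623)·v_x + (-3)·v_y = 0,
  so v ∝ (b, λ_1 - a) = (-3, 2.1623); multiply by -1 so the first entry is positive: u = (3, -2.1623).
  ||u|| = √((3)² + (-2.1623)²) = √(13.6754) ≈ 3.698,
  v_1 = u/||u|| ≈ (0.8112, -0.5847) (||v_1|| = 1).

λ_1 = 7.1623,  λ_2 = 0.8377;  v_1 ≈ (0.8112, -0.5847)


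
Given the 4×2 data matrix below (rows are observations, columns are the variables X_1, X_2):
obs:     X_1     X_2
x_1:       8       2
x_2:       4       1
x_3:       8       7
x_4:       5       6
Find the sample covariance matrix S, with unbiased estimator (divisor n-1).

Step 1 — column means:
  mean(X_1) = (8 + 4 + 8 + 5) / 4 = 25/4 = 6.25
  mean(X_2) = (2 + 1 + 7 + 6) / 4 = 16/4 = 4

Step 2 — sample covariance S[i,j] = (1/(n-1)) · Σ_k (x_{k,i} - mean_i) · (x_{k,j} - mean_j), with n-1 = 3.
  S[X_1,X_1] = ((1.75)·(1.75) + (-2.25)·(-2.25) + (1.75)·(1.75) + (-1.25)·(-1.25)) / 3 = 12.75/3 = 4.25
  S[X_1,X_2] = ((1.75)·(-2) + (-2.25)·(-3) + (1.75)·(3) + (-1.25)·(2)) / 3 = 6/3 = 2
  S[X_2,X_2] = ((-2)·(-2) + (-3)·(-3) + (3)·(3) + (2)·(2)) / 3 = 26/3 = 8.6667

S is symmetric (S[j,i] = S[i,j]). Assembling:

S = [[4.25, 2],
 [2, 8.6667]]


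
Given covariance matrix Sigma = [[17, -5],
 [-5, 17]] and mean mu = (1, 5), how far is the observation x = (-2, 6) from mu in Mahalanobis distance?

Step 1 — centre the observation: (x - mu) = (-3, 1).

Step 2 — invert Sigma. det(Sigma) = 17·17 - (-5)² = 264.
  Sigma^{-1} = (1/det) · [[d, -b], [-b, a]] = [[0.0644, 0.0189],
 [0.0189, 0.0644]].

Step 3 — form the quadratic (x - mu)^T · Sigma^{-1} · (x - mu):
  Sigma^{-1} · (x - mu) = (-0.1742, 0.0076).
  (x - mu)^T · [Sigma^{-1} · (x - mu)] = (-3)·(-0.1742) + (1)·(0.0076) = 0.5303.

Step 4 — take square root: d = √(0.5303) ≈ 0.7282.

d(x, mu) = √(0.5303) ≈ 0.7282


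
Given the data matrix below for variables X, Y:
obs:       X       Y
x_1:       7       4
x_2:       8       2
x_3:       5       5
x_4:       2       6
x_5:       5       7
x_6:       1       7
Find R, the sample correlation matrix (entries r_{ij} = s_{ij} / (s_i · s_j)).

Step 1 — column means:
  mean(X) = (7 + 8 + 5 + 2 + 5 + 1) / 6 = 28/6 = 4.6667
  mean(Y) = (4 + 2 + 5 + 6 + 7 + 7) / 6 = 31/6 = 5.1667

Step 2 — sample variances and covariances s[i,j] = (1/(n-1)) · Σ_k (x_{k,i} - mean_i) · (x_{k,j} - mean_j), with n-1 = 5:
  s[X,X] = ((2.3333)·(2.3333) + (3.3333)·(3.3333) + (0.3333)·(0.3333) + (-2.6667)·(-2.6667) + (0.3333)·(0.3333) + (-3.6667)·(-3.6667)) / 5 = 37.3333/5 = 7.4667
  s[X,Y] = ((2.3333)·(-1.1667) + (3.3333)·(-3.1667) + (0.3333)·(-0.1667) + (-2.6667)·(0.8333) + (0.3333)·(1.8333) + (-3.6667)·(1.8333)) / 5 = -21.6667/5 = -4.3333
  s[Y,Y] = ((-1.1667)·(-1.1667) + (-3.1667)·(-3.1667) + (-0.1667)·(-0.1667) + (0.8333)·(0.8333) + (1.8333)·(1.8333) + (1.8333)·(1.8333)) / 5 = 18.8333/5 = 3.7667
  Sample standard deviations s_i = √(s[i,i]):
  s(X) = √(7.4667) = 2.7325
  s(Y) = √(3.7667) = 1.9408

Step 3 — r_{ij} = s_{ij} / (s_i · s_j):
  r[X,X] = 1 (diagonal).
  r[X,Y] = -4.3333 / (2.7325 · 1.9408) = -4.3333 / 5.3032 = -0.8171
  r[Y,Y] = 1 (diagonal).

R is symmetric with unit diagonal. Assembling:

R = [[1, -0.8171],
 [-0.8171, 1]]


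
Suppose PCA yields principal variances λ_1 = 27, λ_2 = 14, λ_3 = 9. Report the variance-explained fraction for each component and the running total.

Step 1 — total variance = trace(Sigma) = Σ λ_i = 27 + 14 + 9 = 50.

Step 2 — fraction explained by component i = λ_i / Σ λ:
  PC1: 27/50 = 0.54
  PC2: 14/50 = 0.28
  PC3: 9/50 = 0.18

Step 3 — cumulative fraction after k components = (λ_1 + ... + λ_k) / Σ λ:
  k = 1: 27/50 = 0.54
  k = 2: (27 + 14)/50 = 41/50 = 0.82
  k = 3: (27 + 14 + 9)/50 = 50/50 = 1

Summary (fraction, with percent):

explained: PC1 0.54 (54%), PC2 0.28 (28%), PC3 0.18 (18%);  cumulative: 0.54, 0.82, 1


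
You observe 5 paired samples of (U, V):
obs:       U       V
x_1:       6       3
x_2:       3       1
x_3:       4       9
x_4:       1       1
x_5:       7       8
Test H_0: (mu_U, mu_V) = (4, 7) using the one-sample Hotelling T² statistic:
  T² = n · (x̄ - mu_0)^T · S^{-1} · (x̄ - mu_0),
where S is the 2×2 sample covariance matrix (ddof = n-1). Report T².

Step 1 — sample mean vector:
  mean(U) = (6 + 3 + 4 + 1 + 7) / 5 = 21/5 = 4.2
  mean(V) = (3 + 1 + 9 + 1 + 8) / 5 = 22/5 = 4.4
  x̄ = (4.2, 4.4),  deviation x̄ - mu_0 = (4.2, 4.4) - (4, 7) = (0.2, -2.6).

Step 2 — sample covariance matrix, S[i,j] = (1/(n-1)) · Σ_k (x_{k,i} - mean_i) · (x_{k,j} - mean_j), divisor n-1 = 4:
  S[U,U] = ((1.8)·(1.8) + (-1.2)·(-1.2) + (-0.2)·(-0.2) + (-3.2)·(-3.2) + (2.8)·(2.8)) / 4 = 22.8/4 = 5.7
  S[U,V] = ((1.8)·(-1.4) + (-1.2)·(-3.4) + (-0.2)·(4.6) + (-3.2)·(-3.4) + (2.8)·(3.6)) / 4 = 21.6/4 = 5.4
  S[V,V] = ((-1.4)·(-1.4) + (-3.4)·(-3.4) + (4.6)·(4.6) + (-3.4)·(-3.4) + (3.6)·(3.6)) / 4 = 59.2/4 = 14.8
  S = [[5.7, 5.4],
 [5.4, 14.8]].

Step 3 — invert S. det(S) = 5.7·14.8 - (5.4)² = 55.2.
  S^{-1} = (1/det) · [[d, -b], [-b, a]] = [[0.2681, -0.0978],
 [-0.0978, 0.1033]].

Step 4 — quadratic form (x̄ - mu_0)^T · S^{-1} · (x̄ - mu_0):
  S^{-1} · (x̄ - mu_0) = (0.308, -0.288),
  (x̄ - mu_0)^T · [...] = (0.2)·(0.308) + (-2.6)·(-0.288) = 0.8105.

Step 5 — scale by n: T² = 5 · 0.8105 = 4.0525.

T² ≈ 4.0525


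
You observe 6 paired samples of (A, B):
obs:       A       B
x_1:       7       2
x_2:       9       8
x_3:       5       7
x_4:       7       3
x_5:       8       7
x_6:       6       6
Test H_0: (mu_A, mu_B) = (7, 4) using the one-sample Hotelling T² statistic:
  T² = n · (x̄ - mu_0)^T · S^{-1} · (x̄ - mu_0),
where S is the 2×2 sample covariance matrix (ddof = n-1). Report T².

Step 1 — sample mean vector:
  mean(A) = (7 + 9 + 5 + 7 + 8 + 6) / 6 = 42/6 = 7
  mean(B) = (2 + 8 + 7 + 3 + 7 + 6) / 6 = 33/6 = 5.5
  x̄ = (7, 5.5),  deviation x̄ - mu_0 = (7, 5.5) - (7, 4) = (0, 1.5).

Step 2 — sample covariance matrix, S[i,j] = (1/(n-1)) · Σ_k (x_{k,i} - mean_i) · (x_{k,j} - mean_j), divisor n-1 = 5:
  S[A,A] = ((0)·(0) + (2)·(2) + (-2)·(-2) + (0)·(0) + (1)·(1) + (-1)·(-1)) / 5 = 10/5 = 2
  S[A,B] = ((0)·(-3.5) + (2)·(2.5) + (-2)·(1.5) + (0)·(-2.5) + (1)·(1.5) + (-1)·(0.5)) / 5 = 3/5 = 0.6
  S[B,B] = ((-3.5)·(-3.5) + (2.5)·(2.5) + (1.5)·(1.5) + (-2.5)·(-2.5) + (1.5)·(1.5) + (0.5)·(0.5)) / 5 = 29.5/5 = 5.9
  S = [[2, 0.6],
 [0.6, 5.9]].

Step 3 — invert S. det(S) = 2·5.9 - (0.6)² = 11.44.
  S^{-1} = (1/det) · [[d, -b], [-b, a]] = [[0.5157, -0.0524],
 [-0.0524, 0.1748]].

Step 4 — quadratic form (x̄ - mu_0)^T · S^{-1} · (x̄ - mu_0):
  S^{-1} · (x̄ - mu_0) = (-0.0787, 0.2622),
  (x̄ - mu_0)^T · [...] = (0)·(-0.0787) + (1.5)·(0.2622) = 0.3934.

Step 5 — scale by n: T² = 6 · 0.3934 = 2.3601.

T² ≈ 2.3601


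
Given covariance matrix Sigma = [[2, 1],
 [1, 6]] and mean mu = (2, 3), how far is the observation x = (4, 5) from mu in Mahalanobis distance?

Step 1 — centre the observation: (x - mu) = (2, 2).

Step 2 — invert Sigma. det(Sigma) = 2·6 - (1)² = 11.
  Sigma^{-1} = (1/det) · [[d, -b], [-b, a]] = [[0.5455, -0.0909],
 [-0.0909, 0.1818]].

Step 3 — form the quadratic (x - mu)^T · Sigma^{-1} · (x - mu):
  Sigma^{-1} · (x - mu) = (0.9091, 0.1818).
  (x - mu)^T · [Sigma^{-1} · (x - mu)] = (2)·(0.9091) + (2)·(0.1818) = 2.1818.

Step 4 — take square root: d = √(2.1818) ≈ 1.4771.

d(x, mu) = √(2.1818) ≈ 1.4771


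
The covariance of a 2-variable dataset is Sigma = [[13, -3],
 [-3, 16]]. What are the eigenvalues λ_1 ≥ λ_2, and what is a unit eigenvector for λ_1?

Step 1 — characteristic polynomial of 2×2 Sigma:
  det(Sigma - λI) = λ² - trace · λ + det = 0.
  trace = 13 + 16 = 29, det = 13·16 - (-3)² = 199.
Step 2 — discriminant:
  Δ = trace² - 4·det = 841 - 796 = 45.
Step 3 — eigenvalues:
  λ = (trace ± √Δ)/2 = (29 ± 6.7082)/2,
  λ_1 = 17.8541,  λ_2 = 11.1459.

Step 4 — unit eigenvector for λ_1: solve (Sigma - λ_1 I)v = 0. First row:
  (13 - 17.8541)·v_x + (-3)·v_y = 0, i.e. (-4.8541)·v_x + (-3)·v_y = 0,
  so v ∝ (b, λ_1 - a) = (-3, 4.8541); multiply by -1 so the first entry is positive: u = (3, -4.8541).
  ||u|| = √((3)² + (-4.8541)²) = √(32.5623) ≈ 5.7063,
  v_1 = u/||u|| ≈ (0.5257, -0.8507) (||v_1|| = 1).

λ_1 = 17.8541,  λ_2 = 11.1459;  v_1 ≈ (0.5257, -0.8507)


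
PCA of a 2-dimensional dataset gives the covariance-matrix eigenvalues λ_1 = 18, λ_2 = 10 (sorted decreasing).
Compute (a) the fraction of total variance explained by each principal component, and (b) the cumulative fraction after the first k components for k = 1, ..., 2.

Step 1 — total variance = trace(Sigma) = Σ λ_i = 18 + 10 = 28.

Step 2 — fraction explained by component i = λ_i / Σ λ:
  PC1: 18/28 = 0.6429
  PC2: 10/28 = 0.3571

Step 3 — cumulative fraction after k components = (λ_1 + ... + λ_k) / Σ λ:
  k = 1: 18/28 = 0.6429
  k = 2: (18 + 10)/28 = 28/28 = 1

Summary (fraction, with percent):

explained: PC1 0.6429 (64.29%), PC2 0.3571 (35.71%);  cumulative: 0.6429, 1


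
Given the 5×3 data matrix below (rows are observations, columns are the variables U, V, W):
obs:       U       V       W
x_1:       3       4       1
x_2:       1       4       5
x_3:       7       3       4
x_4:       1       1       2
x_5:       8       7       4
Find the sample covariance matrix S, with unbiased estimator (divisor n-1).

Step 1 — column means:
  mean(U) = (3 + 1 + 7 + 1 + 8) / 5 = 20/5 = 4
  mean(V) = (4 + 4 + 3 + 1 + 7) / 5 = 19/5 = 3.8
  mean(W) = (1 + 5 + 4 + 2 + 4) / 5 = 16/5 = 3.2

Step 2 — sample covariance S[i,j] = (1/(n-1)) · Σ_k (x_{k,i} - mean_i) · (x_{k,j} - mean_j), with n-1 = 4.
  S[U,U] = ((-1)·(-1) + (-3)·(-3) + (3)·(3) + (-3)·(-3) + (4)·(4)) / 4 = 44/4 = 11
  S[U,V] = ((-1)·(0.2) + (-3)·(0.2) + (3)·(-0.8) + (-3)·(-2.8) + (4)·(3.2)) / 4 = 18/4 = 4.5
  S[U,W] = ((-1)·(-2.2) + (-3)·(1.8) + (3)·(0.8) + (-3)·(-1.2) + (4)·(0.8)) / 4 = 6/4 = 1.5
  S[V,V] = ((0.2)·(0.2) + (0.2)·(0.2) + (-0.8)·(-0.8) + (-2.8)·(-2.8) + (3.2)·(3.2)) / 4 = 18.8/4 = 4.7
  S[V,W] = ((0.2)·(-2.2) + (0.2)·(1.8) + (-0.8)·(0.8) + (-2.8)·(-1.2) + (3.2)·(0.8)) / 4 = 5.2/4 = 1.3
  S[W,W] = ((-2.2)·(-2.2) + (1.8)·(1.8) + (0.8)·(0.8) + (-1.2)·(-1.2) + (0.8)·(0.8)) / 4 = 10.8/4 = 2.7

S is symmetric (S[j,i] = S[i,j]). Assembling:

S = [[11, 4.5, 1.5],
 [4.5, 4.7, 1.3],
 [1.5, 1.3, 2.7]]


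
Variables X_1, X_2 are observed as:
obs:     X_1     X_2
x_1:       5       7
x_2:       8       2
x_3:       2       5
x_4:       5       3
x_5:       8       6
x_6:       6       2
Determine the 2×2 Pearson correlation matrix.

Step 1 — column means:
  mean(X_1) = (5 + 8 + 2 + 5 + 8 + 6) / 6 = 34/6 = 5.6667
  mean(X_2) = (7 + 2 + 5 + 3 + 6 + 2) / 6 = 25/6 = 4.1667

Step 2 — sample variances and covariances s[i,j] = (1/(n-1)) · Σ_k (x_{k,i} - mean_i) · (x_{k,j} - mean_j), with n-1 = 5:
  s[X_1,X_1] = ((-0.6667)·(-0.6667) + (2.3333)·(2.3333) + (-3.6667)·(-3.6667) + (-0.6667)·(-0.6667) + (2.3333)·(2.3333) + (0.3333)·(0.3333)) / 5 = 25.3333/5 = 5.0667
  s[X_1,X_2] = ((-0.6667)·(2.8333) + (2.3333)·(-2.1667) + (-3.6667)·(0.8333) + (-0.6667)·(-1.1667) + (2.3333)·(1.8333) + (0.3333)·(-2.1667)) / 5 = -5.6667/5 = -1.1333
  s[X_2,X_2] = ((2.8333)·(2.8333) + (-2.1667)·(-2.1667) + (0.8333)·(0.8333) + (-1.1667)·(-1.1667) + (1.8333)·(1.8333) + (-2.1667)·(-2.1667)) / 5 = 22.8333/5 = 4.5667
  Sample standard deviations s_i = √(s[i,i]):
  s(X_1) = √(5.0667) = 2.2509
  s(X_2) = √(4.5667) = 2.137

Step 3 — r_{ij} = s_{ij} / (s_i · s_j):
  r[X_1,X_1] = 1 (diagonal).
  r[X_1,X_2] = -1.1333 / (2.2509 · 2.137) = -1.1333 / 4.8102 = -0.2356
  r[X_2,X_2] = 1 (diagonal).

R is symmetric with unit diagonal. Assembling:

R = [[1, -0.2356],
 [-0.2356, 1]]


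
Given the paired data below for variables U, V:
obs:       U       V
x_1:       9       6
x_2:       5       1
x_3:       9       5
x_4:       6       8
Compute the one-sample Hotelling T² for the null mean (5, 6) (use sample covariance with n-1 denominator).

Step 1 — sample mean vector:
  mean(U) = (9 + 5 + 9 + 6) / 4 = 29/4 = 7.25
  mean(V) = (6 + 1 + 5 + 8) / 4 = 20/4 = 5
  x̄ = (7.25, 5),  deviation x̄ - mu_0 = (7.25, 5) - (5, 6) = (2.25, -1).

Step 2 — sample covariance matrix, S[i,j] = (1/(n-1)) · Σ_k (x_{k,i} - mean_i) · (x_{k,j} - mean_j), divisor n-1 = 3:
  S[U,U] = ((1.75)·(1.75) + (-2.25)·(-2.25) + (1.75)·(1.75) + (-1.25)·(-1.25)) / 3 = 12.75/3 = 4.25
  S[U,V] = ((1.75)·(1) + (-2.25)·(-4) + (1.75)·(0) + (-1.25)·(3)) / 3 = 7/3 = 2.3333
  S[V,V] = ((1)·(1) + (-4)·(-4) + (0)·(0) + (3)·(3)) / 3 = 26/3 = 8.6667
  S = [[4.25, 2.3333],
 [2.3333, 8.6667]].

Step 3 — invert S. det(S) = 4.25·8.6667 - (2.3333)² = 31.3889.
  S^{-1} = (1/det) · [[d, -b], [-b, a]] = [[0.2761, -0.0743],
 [-0.0743, 0.1354]].

Step 4 — quadratic form (x̄ - mu_0)^T · S^{-1} · (x̄ - mu_0):
  S^{-1} · (x̄ - mu_0) = (0.6956, -0.3027),
  (x̄ - mu_0)^T · [...] = (2.25)·(0.6956) + (-1)·(-0.3027) = 1.8677.

Step 5 — scale by n: T² = 4 · 1.8677 = 7.4708.

T² ≈ 7.4708


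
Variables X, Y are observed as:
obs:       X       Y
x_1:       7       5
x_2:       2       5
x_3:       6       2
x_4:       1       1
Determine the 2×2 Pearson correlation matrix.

Step 1 — column means:
  mean(X) = (7 + 2 + 6 + 1) / 4 = 16/4 = 4
  mean(Y) = (5 + 5 + 2 + 1) / 4 = 13/4 = 3.25

Step 2 — sample variances and covariances s[i,j] = (1/(n-1)) · Σ_k (x_{k,i} - mean_i) · (x_{k,j} - mean_j), with n-1 = 3:
  s[X,X] = ((3)·(3) + (-2)·(-2) + (2)·(2) + (-3)·(-3)) / 3 = 26/3 = 8.6667
  s[X,Y] = ((3)·(1.75) + (-2)·(1.75) + (2)·(-1.25) + (-3)·(-2.25)) / 3 = 6/3 = 2
  s[Y,Y] = ((1.75)·(1.75) + (1.75)·(1.75) + (-1.25)·(-1.25) + (-2.25)·(-2.25)) / 3 = 12.75/3 = 4.25
  Sample standard deviations s_i = √(s[i,i]):
  s(X) = √(8.6667) = 2.9439
  s(Y) = √(4.25) = 2.0616

Step 3 — r_{ij} = s_{ij} / (s_i · s_j):
  r[X,X] = 1 (diagonal).
  r[X,Y] = 2 / (2.9439 · 2.0616) = 2 / 6.069 = 0.3295
  r[Y,Y] = 1 (diagonal).

R is symmetric with unit diagonal. Assembling:

R = [[1, 0.3295],
 [0.3295, 1]]


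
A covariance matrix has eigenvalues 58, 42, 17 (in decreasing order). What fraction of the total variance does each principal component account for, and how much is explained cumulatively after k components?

Step 1 — total variance = trace(Sigma) = Σ λ_i = 58 + 42 + 17 = 117.

Step 2 — fraction explained by component i = λ_i / Σ λ:
  PC1: 58/117 = 0.4957
  PC2: 42/117 = 0.359
  PC3: 17/117 = 0.1453

Step 3 — cumulative fraction after k components = (λ_1 + ... + λ_k) / Σ λ:
  k = 1: 58/117 = 0.4957
  k = 2: (58 + 42)/117 = 100/117 = 0.8547
  k = 3: (58 + 42 + 17)/117 = 117/117 = 1

Summary (fraction, with percent):

explained: PC1 0.4957 (49.57%), PC2 0.359 (35.9%), PC3 0.1453 (14.53%);  cumulative: 0.4957, 0.8547, 1


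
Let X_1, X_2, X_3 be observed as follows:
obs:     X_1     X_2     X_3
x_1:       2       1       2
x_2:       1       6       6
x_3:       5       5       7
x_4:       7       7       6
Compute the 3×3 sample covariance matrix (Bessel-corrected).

Step 1 — column means:
  mean(X_1) = (2 + 1 + 5 + 7) / 4 = 15/4 = 3.75
  mean(X_2) = (1 + 6 + 5 + 7) / 4 = 19/4 = 4.75
  mean(X_3) = (2 + 6 + 7 + 6) / 4 = 21/4 = 5.25

Step 2 — sample covariance S[i,j] = (1/(n-1)) · Σ_k (x_{k,i} - mean_i) · (x_{k,j} - mean_j), with n-1 = 3.
  S[X_1,X_1] = ((-1.75)·(-1.75) + (-2.75)·(-2.75) + (1.25)·(1.25) + (3.25)·(3.25)) / 3 = 22.75/3 = 7.5833
  S[X_1,X_2] = ((-1.75)·(-3.75) + (-2.75)·(1.25) + (1.25)·(0.25) + (3.25)·(2.25)) / 3 = 10.75/3 = 3.5833
  S[X_1,X_3] = ((-1.75)·(-3.25) + (-2.75)·(0.75) + (1.25)·(1.75) + (3.25)·(0.75)) / 3 = 8.25/3 = 2.75
  S[X_2,X_2] = ((-3.75)·(-3.75) + (1.25)·(1.25) + (0.25)·(0.25) + (2.25)·(2.25)) / 3 = 20.75/3 = 6.9167
  S[X_2,X_3] = ((-3.75)·(-3.25) + (1.25)·(0.75) + (0.25)·(1.75) + (2.25)·(0.75)) / 3 = 15.25/3 = 5.0833
  S[X_3,X_3] = ((-3.25)·(-3.25) + (0.75)·(0.75) + (1.75)·(1.75) + (0.75)·(0.75)) / 3 = 14.75/3 = 4.9167

S is symmetric (S[j,i] = S[i,j]). Assembling:

S = [[7.5833, 3.5833, 2.75],
 [3.5833, 6.9167, 5.0833],
 [2.75, 5.0833, 4.9167]]


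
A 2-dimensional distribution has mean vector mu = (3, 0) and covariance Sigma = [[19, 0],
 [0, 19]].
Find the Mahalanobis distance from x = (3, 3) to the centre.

Step 1 — centre the observation: (x - mu) = (0, 3).

Step 2 — invert Sigma. det(Sigma) = 19·19 - (0)² = 361.
  Sigma^{-1} = (1/det) · [[d, -b], [-b, a]] = [[0.0526, 0],
 [0, 0.0526]].

Step 3 — form the quadratic (x - mu)^T · Sigma^{-1} · (x - mu):
  Sigma^{-1} · (x - mu) = (0, 0.1579).
  (x - mu)^T · [Sigma^{-1} · (x - mu)] = (0)·(0) + (3)·(0.1579) = 0.4737.

Step 4 — take square root: d = √(0.4737) ≈ 0.6882.

d(x, mu) = √(0.4737) ≈ 0.6882


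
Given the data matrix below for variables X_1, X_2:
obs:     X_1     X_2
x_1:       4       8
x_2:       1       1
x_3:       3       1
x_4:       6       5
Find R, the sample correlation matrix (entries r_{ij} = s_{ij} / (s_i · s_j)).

Step 1 — column means:
  mean(X_1) = (4 + 1 + 3 + 6) / 4 = 14/4 = 3.5
  mean(X_2) = (8 + 1 + 1 + 5) / 4 = 15/4 = 3.75

Step 2 — sample variances and covariances s[i,j] = (1/(n-1)) · Σ_k (x_{k,i} - mean_i) · (x_{k,j} - mean_j), with n-1 = 3:
  s[X_1,X_1] = ((0.5)·(0.5) + (-2.5)·(-2.5) + (-0.5)·(-0.5) + (2.5)·(2.5)) / 3 = 13/3 = 4.3333
  s[X_1,X_2] = ((0.5)·(4.25) + (-2.5)·(-2.75) + (-0.5)·(-2.75) + (2.5)·(1.25)) / 3 = 13.5/3 = 4.5
  s[X_2,X_2] = ((4.25)·(4.25) + (-2.75)·(-2.75) + (-2.75)·(-2.75) + (1.25)·(1.25)) / 3 = 34.75/3 = 11.5833
  Sample standard deviations s_i = √(s[i,i]):
  s(X_1) = √(4.3333) = 2.0817
  s(X_2) = √(11.5833) = 3.4034

Step 3 — r_{ij} = s_{ij} / (s_i · s_j):
  r[X_1,X_1] = 1 (diagonal).
  r[X_1,X_2] = 4.5 / (2.0817 · 3.4034) = 4.5 / 7.0848 = 0.6352
  r[X_2,X_2] = 1 (diagonal).

R is symmetric with unit diagonal. Assembling:

R = [[1, 0.6352],
 [0.6352, 1]]


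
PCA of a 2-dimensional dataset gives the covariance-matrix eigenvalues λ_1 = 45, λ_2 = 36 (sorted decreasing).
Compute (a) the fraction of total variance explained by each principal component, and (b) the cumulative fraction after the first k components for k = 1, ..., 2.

Step 1 — total variance = trace(Sigma) = Σ λ_i = 45 + 36 = 81.

Step 2 — fraction explained by component i = λ_i / Σ λ:
  PC1: 45/81 = 0.5556
  PC2: 36/81 = 0.4444

Step 3 — cumulative fraction after k components = (λ_1 + ... + λ_k) / Σ λ:
  k = 1: 45/81 = 0.5556
  k = 2: (45 + 36)/81 = 81/81 = 1

Summary (fraction, with percent):

explained: PC1 0.5556 (55.56%), PC2 0.4444 (44.44%);  cumulative: 0.5556, 1


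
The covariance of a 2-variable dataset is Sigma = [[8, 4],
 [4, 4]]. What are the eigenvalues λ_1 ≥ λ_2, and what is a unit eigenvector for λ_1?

Step 1 — characteristic polynomial of 2×2 Sigma:
  det(Sigma - λI) = λ² - trace · λ + det = 0.
  trace = 8 + 4 = 12, det = 8·4 - (4)² = 16.
Step 2 — discriminant:
  Δ = trace² - 4·det = 144 - 64 = 80.
Step 3 — eigenvalues:
  λ = (trace ± √Δ)/2 = (12 ± 8.9443)/2,
  λ_1 = 10.4721,  λ_2 = 1.5279.

Step 4 — unit eigenvector for λ_1: solve (Sigma - λ_1 I)v = 0. First row:
  (8 - 10.4721)·v_x + (4)·v_y = 0, i.e. (-2.4721)·v_x + (4)·v_y = 0,
  so v ∝ (b, λ_1 - a) = (4, 2.4721) = u.
  ||u|| = √((4)² + (2.4721)²) = √(22.1115) ≈ 4.7023,
  v_1 = u/||u|| ≈ (0.8507, 0.5257) (||v_1|| = 1).

λ_1 = 10.4721,  λ_2 = 1.5279;  v_1 ≈ (0.8507, 0.5257)


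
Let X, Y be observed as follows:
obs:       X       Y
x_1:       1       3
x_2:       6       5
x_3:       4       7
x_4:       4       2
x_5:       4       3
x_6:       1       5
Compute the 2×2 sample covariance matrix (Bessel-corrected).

Step 1 — column means:
  mean(X) = (1 + 6 + 4 + 4 + 4 + 1) / 6 = 20/6 = 3.3333
  mean(Y) = (3 + 5 + 7 + 2 + 3 + 5) / 6 = 25/6 = 4.1667

Step 2 — sample covariance S[i,j] = (1/(n-1)) · Σ_k (x_{k,i} - mean_i) · (x_{k,j} - mean_j), with n-1 = 5.
  S[X,X] = ((-2.3333)·(-2.3333) + (2.6667)·(2.6667) + (0.6667)·(0.6667) + (0.6667)·(0.6667) + (0.6667)·(0.6667) + (-2.3333)·(-2.3333)) / 5 = 19.3333/5 = 3.8667
  S[X,Y] = ((-2.3333)·(-1.1667) + (2.6667)·(0.8333) + (0.6667)·(2.8333) + (0.6667)·(-2.1667) + (0.6667)·(-1.1667) + (-2.3333)·(0.8333)) / 5 = 2.6667/5 = 0.5333
  S[Y,Y] = ((-1.1667)·(-1.1667) + (0.8333)·(0.8333) + (2.8333)·(2.8333) + (-2.1667)·(-2.1667) + (-1.1667)·(-1.1667) + (0.8333)·(0.8333)) / 5 = 16.8333/5 = 3.3667

S is symmetric (S[j,i] = S[i,j]). Assembling:

S = [[3.8667, 0.5333],
 [0.5333, 3.3667]]


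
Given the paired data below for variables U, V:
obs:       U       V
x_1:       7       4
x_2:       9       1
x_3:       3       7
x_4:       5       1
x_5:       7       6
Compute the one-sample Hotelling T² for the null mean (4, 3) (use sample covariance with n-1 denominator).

Step 1 — sample mean vector:
  mean(U) = (7 + 9 + 3 + 5 + 7) / 5 = 31/5 = 6.2
  mean(V) = (4 + 1 + 7 + 1 + 6) / 5 = 19/5 = 3.8
  x̄ = (6.2, 3.8),  deviation x̄ - mu_0 = (6.2, 3.8) - (4, 3) = (2.2, 0.8).

Step 2 — sample covariance matrix, S[i,j] = (1/(n-1)) · Σ_k (x_{k,i} - mean_i) · (x_{k,j} - mean_j), divisor n-1 = 4:
  S[U,U] = ((0.8)·(0.8) + (2.8)·(2.8) + (-3.2)·(-3.2) + (-1.2)·(-1.2) + (0.8)·(0.8)) / 4 = 20.8/4 = 5.2
  S[U,V] = ((0.8)·(0.2) + (2.8)·(-2.8) + (-3.2)·(3.2) + (-1.2)·(-2.8) + (0.8)·(2.2)) / 4 = -12.8/4 = -3.2
  S[V,V] = ((0.2)·(0.2) + (-2.8)·(-2.8) + (3.2)·(3.2) + (-2.8)·(-2.8) + (2.2)·(2.2)) / 4 = 30.8/4 = 7.7
  S = [[5.2, -3.2],
 [-3.2, 7.7]].

Step 3 — invert S. det(S) = 5.2·7.7 - (-3.2)² = 29.8.
  S^{-1} = (1/det) · [[d, -b], [-b, a]] = [[0.2584, 0.1074],
 [0.1074, 0.1745]].

Step 4 — quadratic form (x̄ - mu_0)^T · S^{-1} · (x̄ - mu_0):
  S^{-1} · (x̄ - mu_0) = (0.6544, 0.3758),
  (x̄ - mu_0)^T · [...] = (2.2)·(0.6544) + (0.8)·(0.3758) = 1.7403.

Step 5 — scale by n: T² = 5 · 1.7403 = 8.7013.

T² ≈ 8.7013


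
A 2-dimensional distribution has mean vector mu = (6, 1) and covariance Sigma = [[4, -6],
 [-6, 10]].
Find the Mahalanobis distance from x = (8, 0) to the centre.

Step 1 — centre the observation: (x - mu) = (2, -1).

Step 2 — invert Sigma. det(Sigma) = 4·10 - (-6)² = 4.
  Sigma^{-1} = (1/det) · [[d, -b], [-b, a]] = [[2.5, 1.5],
 [1.5, 1]].

Step 3 — form the quadratic (x - mu)^T · Sigma^{-1} · (x - mu):
  Sigma^{-1} · (x - mu) = (3.5, 2).
  (x - mu)^T · [Sigma^{-1} · (x - mu)] = (2)·(3.5) + (-1)·(2) = 5.

Step 4 — take square root: d = √(5) ≈ 2.2361.

d(x, mu) = √(5) ≈ 2.2361


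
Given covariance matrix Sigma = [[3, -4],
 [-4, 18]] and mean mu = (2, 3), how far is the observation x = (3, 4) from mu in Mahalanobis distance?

Step 1 — centre the observation: (x - mu) = (1, 1).

Step 2 — invert Sigma. det(Sigma) = 3·18 - (-4)² = 38.
  Sigma^{-1} = (1/det) · [[d, -b], [-b, a]] = [[0.4737, 0.1053],
 [0.1053, 0.0789]].

Step 3 — form the quadratic (x - mu)^T · Sigma^{-1} · (x - mu):
  Sigma^{-1} · (x - mu) = (0.5789, 0.1842).
  (x - mu)^T · [Sigma^{-1} · (x - mu)] = (1)·(0.5789) + (1)·(0.1842) = 0.7632.

Step 4 — take square root: d = √(0.7632) ≈ 0.8736.

d(x, mu) = √(0.7632) ≈ 0.8736


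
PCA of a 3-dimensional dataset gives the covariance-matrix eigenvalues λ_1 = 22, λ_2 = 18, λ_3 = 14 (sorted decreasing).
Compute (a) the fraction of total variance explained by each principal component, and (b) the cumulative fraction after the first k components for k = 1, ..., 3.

Step 1 — total variance = trace(Sigma) = Σ λ_i = 22 + 18 + 14 = 54.

Step 2 — fraction explained by component i = λ_i / Σ λ:
  PC1: 22/54 = 0.4074
  PC2: 18/54 = 0.3333
  PC3: 14/54 = 0.2593

Step 3 — cumulative fraction after k components = (λ_1 + ... + λ_k) / Σ λ:
  k = 1: 22/54 = 0.4074
  k = 2: (22 + 18)/54 = 40/54 = 0.7407
  k = 3: (22 + 18 + 14)/54 = 54/54 = 1

Summary (fraction, with percent):

explained: PC1 0.4074 (40.74%), PC2 0.3333 (33.33%), PC3 0.2593 (25.93%);  cumulative: 0.4074, 0.7407, 1


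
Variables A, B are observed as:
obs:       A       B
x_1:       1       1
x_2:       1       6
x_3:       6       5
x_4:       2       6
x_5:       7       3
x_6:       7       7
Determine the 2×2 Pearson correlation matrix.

Step 1 — column means:
  mean(A) = (1 + 1 + 6 + 2 + 7 + 7) / 6 = 24/6 = 4
  mean(B) = (1 + 6 + 5 + 6 + 3 + 7) / 6 = 28/6 = 4.6667

Step 2 — sample variances and covariances s[i,j] = (1/(n-1)) · Σ_k (x_{k,i} - mean_i) · (x_{k,j} - mean_j), with n-1 = 5:
  s[A,A] = ((-3)·(-3) + (-3)·(-3) + (2)·(2) + (-2)·(-2) + (3)·(3) + (3)·(3)) / 5 = 44/5 = 8.8
  s[A,B] = ((-3)·(-3.6667) + (-3)·(1.3333) + (2)·(0.3333) + (-2)·(1.3333) + (3)·(-1.6667) + (3)·(2.3333)) / 5 = 7/5 = 1.4
  s[B,B] = ((-3.6667)·(-3.6667) + (1.3333)·(1.3333) + (0.3333)·(0.3333) + (1.3333)·(1.3333) + (-1.6667)·(-1.6667) + (2.3333)·(2.3333)) / 5 = 25.3333/5 = 5.0667
  Sample standard deviations s_i = √(s[i,i]):
  s(A) = √(8.8) = 2.9665
  s(B) = √(5.0667) = 2.2509

Step 3 — r_{ij} = s_{ij} / (s_i · s_j):
  r[A,A] = 1 (diagonal).
  r[A,B] = 1.4 / (2.9665 · 2.2509) = 1.4 / 6.6773 = 0.2097
  r[B,B] = 1 (diagonal).

R is symmetric with unit diagonal. Assembling:

R = [[1, 0.2097],
 [0.2097, 1]]


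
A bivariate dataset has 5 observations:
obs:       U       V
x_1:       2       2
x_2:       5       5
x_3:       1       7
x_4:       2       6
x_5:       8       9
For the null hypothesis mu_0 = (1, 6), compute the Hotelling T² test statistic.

Step 1 — sample mean vector:
  mean(U) = (2 + 5 + 1 + 2 + 8) / 5 = 18/5 = 3.6
  mean(V) = (2 + 5 + 7 + 6 + 9) / 5 = 29/5 = 5.8
  x̄ = (3.6, 5.8),  deviation x̄ - mu_0 = (3.6, 5.8) - (1, 6) = (2.6, -0.2).

Step 2 — sample covariance matrix, S[i,j] = (1/(n-1)) · Σ_k (x_{k,i} - mean_i) · (x_{k,j} - mean_j), divisor n-1 = 4:
  S[U,U] = ((-1.6)·(-1.6) + (1.4)·(1.4) + (-2.6)·(-2.6) + (-1.6)·(-1.6) + (4.4)·(4.4)) / 4 = 33.2/4 = 8.3
  S[U,V] = ((-1.6)·(-3.8) + (1.4)·(-0.8) + (-2.6)·(1.2) + (-1.6)·(0.2) + (4.4)·(3.2)) / 4 = 15.6/4 = 3.9
  S[V,V] = ((-3.8)·(-3.8) + (-0.8)·(-0.8) + (1.2)·(1.2) + (0.2)·(0.2) + (3.2)·(3.2)) / 4 = 26.8/4 = 6.7
  S = [[8.3, 3.9],
 [3.9, 6.7]].

Step 3 — invert S. det(S) = 8.3·6.7 - (3.9)² = 40.4.
  S^{-1} = (1/det) · [[d, -b], [-b, a]] = [[0.1658, -0.0965],
 [-0.0965, 0.2054]].

Step 4 — quadratic form (x̄ - mu_0)^T · S^{-1} · (x̄ - mu_0):
  S^{-1} · (x̄ - mu_0) = (0.4505, -0.2921),
  (x̄ - mu_0)^T · [...] = (2.6)·(0.4505) + (-0.2)·(-0.2921) = 1.2297.

Step 5 — scale by n: T² = 5 · 1.2297 = 6.1485.

T² ≈ 6.1485


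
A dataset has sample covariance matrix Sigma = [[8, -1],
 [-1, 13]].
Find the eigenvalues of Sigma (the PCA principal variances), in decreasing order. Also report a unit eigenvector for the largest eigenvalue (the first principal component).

Step 1 — characteristic polynomial of 2×2 Sigma:
  det(Sigma - λI) = λ² - trace · λ + det = 0.
  trace = 8 + 13 = 21, det = 8·13 - (-1)² = 103.
Step 2 — discriminant:
  Δ = trace² - 4·det = 441 - 412 = 29.
Step 3 — eigenvalues:
  λ = (trace ± √Δ)/2 = (21 ± 5.3852)/2,
  λ_1 = 13.1926,  λ_2 = 7.8074.

Step 4 — unit eigenvector for λ_1: solve (Sigma - λ_1 I)v = 0. First row:
  (8 - 13.1926)·v_x + (-1)·v_y = 0, i.e. (-5.1926)·v_x + (-1)·v_y = 0,
  so v ∝ (b, λ_1 - a) = (-1, 5.1926); multiply by -1 so the first entry is positive: u = (1, -5.1926).
  ||u|| = √((1)² + (-5.1926)²) = √(27.9629) ≈ 5.288,
  v_1 = u/||u|| ≈ (0.1891, -0.982) (||v_1|| = 1).

λ_1 = 13.1926,  λ_2 = 7.8074;  v_1 ≈ (0.1891, -0.982)


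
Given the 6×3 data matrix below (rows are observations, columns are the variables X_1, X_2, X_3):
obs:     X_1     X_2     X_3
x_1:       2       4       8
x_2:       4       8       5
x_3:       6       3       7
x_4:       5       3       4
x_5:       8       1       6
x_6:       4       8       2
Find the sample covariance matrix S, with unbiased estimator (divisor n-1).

Step 1 — column means:
  mean(X_1) = (2 + 4 + 6 + 5 + 8 + 4) / 6 = 29/6 = 4.8333
  mean(X_2) = (4 + 8 + 3 + 3 + 1 + 8) / 6 = 27/6 = 4.5
  mean(X_3) = (8 + 5 + 7 + 4 + 6 + 2) / 6 = 32/6 = 5.3333

Step 2 — sample covariance S[i,j] = (1/(n-1)) · Σ_k (x_{k,i} - mean_i) · (x_{k,j} - mean_j), with n-1 = 5.
  S[X_1,X_1] = ((-2.8333)·(-2.8333) + (-0.8333)·(-0.8333) + (1.1667)·(1.1667) + (0.1667)·(0.1667) + (3.1667)·(3.1667) + (-0.8333)·(-0.8333)) / 5 = 20.8333/5 = 4.1667
  S[X_1,X_2] = ((-2.8333)·(-0.5) + (-0.8333)·(3.5) + (1.1667)·(-1.5) + (0.1667)·(-1.5) + (3.1667)·(-3.5) + (-0.8333)·(3.5)) / 5 = -17.5/5 = -3.5
  S[X_1,X_3] = ((-2.8333)·(2.6667) + (-0.8333)·(-0.3333) + (1.1667)·(1.6667) + (0.1667)·(-1.3333) + (3.1667)·(0.6667) + (-0.8333)·(-3.3333)) / 5 = -0.6667/5 = -0.1333
  S[X_2,X_2] = ((-0.5)·(-0.5) + (3.5)·(3.5) + (-1.5)·(-1.5) + (-1.5)·(-1.5) + (-3.5)·(-3.5) + (3.5)·(3.5)) / 5 = 41.5/5 = 8.3
  S[X_2,X_3] = ((-0.5)·(2.6667) + (3.5)·(-0.3333) + (-1.5)·(1.6667) + (-1.5)·(-1.3333) + (-3.5)·(0.6667) + (3.5)·(-3.3333)) / 5 = -17/5 = -3.4
  S[X_3,X_3] = ((2.6667)·(2.6667) + (-0.3333)·(-0.3333) + (1.6667)·(1.6667) + (-1.3333)·(-1.3333) + (0.6667)·(0.6667) + (-3.3333)·(-3.3333)) / 5 = 23.3333/5 = 4.6667

S is symmetric (S[j,i] = S[i,j]). Assembling:

S = [[4.1667, -3.5, -0.1333],
 [-3.5, 8.3, -3.4],
 [-0.1333, -3.4, 4.6667]]


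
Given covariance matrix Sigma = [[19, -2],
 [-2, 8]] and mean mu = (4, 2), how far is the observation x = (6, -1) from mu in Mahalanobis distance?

Step 1 — centre the observation: (x - mu) = (2, -3).

Step 2 — invert Sigma. det(Sigma) = 19·8 - (-2)² = 148.
  Sigma^{-1} = (1/det) · [[d, -b], [-b, a]] = [[0.0541, 0.0135],
 [0.0135, 0.1284]].

Step 3 — form the quadratic (x - mu)^T · Sigma^{-1} · (x - mu):
  Sigma^{-1} · (x - mu) = (0.0676, -0.3581).
  (x - mu)^T · [Sigma^{-1} · (x - mu)] = (2)·(0.0676) + (-3)·(-0.3581) = 1.2095.

Step 4 — take square root: d = √(1.2095) ≈ 1.0998.

d(x, mu) = √(1.2095) ≈ 1.0998
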